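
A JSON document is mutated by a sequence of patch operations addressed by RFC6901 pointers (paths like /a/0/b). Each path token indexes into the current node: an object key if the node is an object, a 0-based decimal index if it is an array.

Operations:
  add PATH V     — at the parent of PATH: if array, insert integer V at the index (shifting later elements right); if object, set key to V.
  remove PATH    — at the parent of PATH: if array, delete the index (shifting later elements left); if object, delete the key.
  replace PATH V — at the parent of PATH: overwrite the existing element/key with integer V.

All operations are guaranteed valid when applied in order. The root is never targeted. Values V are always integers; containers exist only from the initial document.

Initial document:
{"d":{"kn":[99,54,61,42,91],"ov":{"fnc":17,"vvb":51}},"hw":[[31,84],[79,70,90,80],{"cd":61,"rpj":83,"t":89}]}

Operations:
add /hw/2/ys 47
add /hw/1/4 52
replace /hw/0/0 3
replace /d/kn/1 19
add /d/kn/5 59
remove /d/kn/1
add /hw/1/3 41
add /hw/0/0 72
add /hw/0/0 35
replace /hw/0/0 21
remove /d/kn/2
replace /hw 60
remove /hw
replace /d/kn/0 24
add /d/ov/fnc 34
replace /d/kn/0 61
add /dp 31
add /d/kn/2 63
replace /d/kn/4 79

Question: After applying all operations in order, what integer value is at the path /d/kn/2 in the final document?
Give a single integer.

Answer: 63

Derivation:
After op 1 (add /hw/2/ys 47): {"d":{"kn":[99,54,61,42,91],"ov":{"fnc":17,"vvb":51}},"hw":[[31,84],[79,70,90,80],{"cd":61,"rpj":83,"t":89,"ys":47}]}
After op 2 (add /hw/1/4 52): {"d":{"kn":[99,54,61,42,91],"ov":{"fnc":17,"vvb":51}},"hw":[[31,84],[79,70,90,80,52],{"cd":61,"rpj":83,"t":89,"ys":47}]}
After op 3 (replace /hw/0/0 3): {"d":{"kn":[99,54,61,42,91],"ov":{"fnc":17,"vvb":51}},"hw":[[3,84],[79,70,90,80,52],{"cd":61,"rpj":83,"t":89,"ys":47}]}
After op 4 (replace /d/kn/1 19): {"d":{"kn":[99,19,61,42,91],"ov":{"fnc":17,"vvb":51}},"hw":[[3,84],[79,70,90,80,52],{"cd":61,"rpj":83,"t":89,"ys":47}]}
After op 5 (add /d/kn/5 59): {"d":{"kn":[99,19,61,42,91,59],"ov":{"fnc":17,"vvb":51}},"hw":[[3,84],[79,70,90,80,52],{"cd":61,"rpj":83,"t":89,"ys":47}]}
After op 6 (remove /d/kn/1): {"d":{"kn":[99,61,42,91,59],"ov":{"fnc":17,"vvb":51}},"hw":[[3,84],[79,70,90,80,52],{"cd":61,"rpj":83,"t":89,"ys":47}]}
After op 7 (add /hw/1/3 41): {"d":{"kn":[99,61,42,91,59],"ov":{"fnc":17,"vvb":51}},"hw":[[3,84],[79,70,90,41,80,52],{"cd":61,"rpj":83,"t":89,"ys":47}]}
After op 8 (add /hw/0/0 72): {"d":{"kn":[99,61,42,91,59],"ov":{"fnc":17,"vvb":51}},"hw":[[72,3,84],[79,70,90,41,80,52],{"cd":61,"rpj":83,"t":89,"ys":47}]}
After op 9 (add /hw/0/0 35): {"d":{"kn":[99,61,42,91,59],"ov":{"fnc":17,"vvb":51}},"hw":[[35,72,3,84],[79,70,90,41,80,52],{"cd":61,"rpj":83,"t":89,"ys":47}]}
After op 10 (replace /hw/0/0 21): {"d":{"kn":[99,61,42,91,59],"ov":{"fnc":17,"vvb":51}},"hw":[[21,72,3,84],[79,70,90,41,80,52],{"cd":61,"rpj":83,"t":89,"ys":47}]}
After op 11 (remove /d/kn/2): {"d":{"kn":[99,61,91,59],"ov":{"fnc":17,"vvb":51}},"hw":[[21,72,3,84],[79,70,90,41,80,52],{"cd":61,"rpj":83,"t":89,"ys":47}]}
After op 12 (replace /hw 60): {"d":{"kn":[99,61,91,59],"ov":{"fnc":17,"vvb":51}},"hw":60}
After op 13 (remove /hw): {"d":{"kn":[99,61,91,59],"ov":{"fnc":17,"vvb":51}}}
After op 14 (replace /d/kn/0 24): {"d":{"kn":[24,61,91,59],"ov":{"fnc":17,"vvb":51}}}
After op 15 (add /d/ov/fnc 34): {"d":{"kn":[24,61,91,59],"ov":{"fnc":34,"vvb":51}}}
After op 16 (replace /d/kn/0 61): {"d":{"kn":[61,61,91,59],"ov":{"fnc":34,"vvb":51}}}
After op 17 (add /dp 31): {"d":{"kn":[61,61,91,59],"ov":{"fnc":34,"vvb":51}},"dp":31}
After op 18 (add /d/kn/2 63): {"d":{"kn":[61,61,63,91,59],"ov":{"fnc":34,"vvb":51}},"dp":31}
After op 19 (replace /d/kn/4 79): {"d":{"kn":[61,61,63,91,79],"ov":{"fnc":34,"vvb":51}},"dp":31}
Value at /d/kn/2: 63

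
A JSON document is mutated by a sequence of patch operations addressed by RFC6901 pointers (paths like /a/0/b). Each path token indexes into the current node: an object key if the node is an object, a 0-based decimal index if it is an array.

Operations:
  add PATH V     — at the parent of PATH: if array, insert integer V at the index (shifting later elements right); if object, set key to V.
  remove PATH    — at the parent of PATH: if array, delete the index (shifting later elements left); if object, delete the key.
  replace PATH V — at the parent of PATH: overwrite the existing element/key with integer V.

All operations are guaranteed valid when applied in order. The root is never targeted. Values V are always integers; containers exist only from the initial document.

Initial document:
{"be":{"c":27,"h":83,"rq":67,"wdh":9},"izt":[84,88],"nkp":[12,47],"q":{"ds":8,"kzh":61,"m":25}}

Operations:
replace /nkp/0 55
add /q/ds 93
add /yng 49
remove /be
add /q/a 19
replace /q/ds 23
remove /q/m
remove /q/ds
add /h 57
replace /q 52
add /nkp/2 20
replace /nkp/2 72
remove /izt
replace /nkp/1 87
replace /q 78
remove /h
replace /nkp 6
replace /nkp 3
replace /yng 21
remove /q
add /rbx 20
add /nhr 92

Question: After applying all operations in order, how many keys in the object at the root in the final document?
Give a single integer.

Answer: 4

Derivation:
After op 1 (replace /nkp/0 55): {"be":{"c":27,"h":83,"rq":67,"wdh":9},"izt":[84,88],"nkp":[55,47],"q":{"ds":8,"kzh":61,"m":25}}
After op 2 (add /q/ds 93): {"be":{"c":27,"h":83,"rq":67,"wdh":9},"izt":[84,88],"nkp":[55,47],"q":{"ds":93,"kzh":61,"m":25}}
After op 3 (add /yng 49): {"be":{"c":27,"h":83,"rq":67,"wdh":9},"izt":[84,88],"nkp":[55,47],"q":{"ds":93,"kzh":61,"m":25},"yng":49}
After op 4 (remove /be): {"izt":[84,88],"nkp":[55,47],"q":{"ds":93,"kzh":61,"m":25},"yng":49}
After op 5 (add /q/a 19): {"izt":[84,88],"nkp":[55,47],"q":{"a":19,"ds":93,"kzh":61,"m":25},"yng":49}
After op 6 (replace /q/ds 23): {"izt":[84,88],"nkp":[55,47],"q":{"a":19,"ds":23,"kzh":61,"m":25},"yng":49}
After op 7 (remove /q/m): {"izt":[84,88],"nkp":[55,47],"q":{"a":19,"ds":23,"kzh":61},"yng":49}
After op 8 (remove /q/ds): {"izt":[84,88],"nkp":[55,47],"q":{"a":19,"kzh":61},"yng":49}
After op 9 (add /h 57): {"h":57,"izt":[84,88],"nkp":[55,47],"q":{"a":19,"kzh":61},"yng":49}
After op 10 (replace /q 52): {"h":57,"izt":[84,88],"nkp":[55,47],"q":52,"yng":49}
After op 11 (add /nkp/2 20): {"h":57,"izt":[84,88],"nkp":[55,47,20],"q":52,"yng":49}
After op 12 (replace /nkp/2 72): {"h":57,"izt":[84,88],"nkp":[55,47,72],"q":52,"yng":49}
After op 13 (remove /izt): {"h":57,"nkp":[55,47,72],"q":52,"yng":49}
After op 14 (replace /nkp/1 87): {"h":57,"nkp":[55,87,72],"q":52,"yng":49}
After op 15 (replace /q 78): {"h":57,"nkp":[55,87,72],"q":78,"yng":49}
After op 16 (remove /h): {"nkp":[55,87,72],"q":78,"yng":49}
After op 17 (replace /nkp 6): {"nkp":6,"q":78,"yng":49}
After op 18 (replace /nkp 3): {"nkp":3,"q":78,"yng":49}
After op 19 (replace /yng 21): {"nkp":3,"q":78,"yng":21}
After op 20 (remove /q): {"nkp":3,"yng":21}
After op 21 (add /rbx 20): {"nkp":3,"rbx":20,"yng":21}
After op 22 (add /nhr 92): {"nhr":92,"nkp":3,"rbx":20,"yng":21}
Size at the root: 4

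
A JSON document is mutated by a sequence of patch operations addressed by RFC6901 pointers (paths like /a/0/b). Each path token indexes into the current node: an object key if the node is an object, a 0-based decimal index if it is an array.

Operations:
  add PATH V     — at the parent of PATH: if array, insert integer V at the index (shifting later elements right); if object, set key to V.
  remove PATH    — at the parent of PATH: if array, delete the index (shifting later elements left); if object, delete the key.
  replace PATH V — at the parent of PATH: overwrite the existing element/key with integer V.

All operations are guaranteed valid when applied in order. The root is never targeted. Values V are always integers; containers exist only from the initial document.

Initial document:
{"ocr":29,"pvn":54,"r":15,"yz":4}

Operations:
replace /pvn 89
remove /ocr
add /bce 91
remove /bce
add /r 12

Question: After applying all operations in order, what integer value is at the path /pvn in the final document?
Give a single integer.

Answer: 89

Derivation:
After op 1 (replace /pvn 89): {"ocr":29,"pvn":89,"r":15,"yz":4}
After op 2 (remove /ocr): {"pvn":89,"r":15,"yz":4}
After op 3 (add /bce 91): {"bce":91,"pvn":89,"r":15,"yz":4}
After op 4 (remove /bce): {"pvn":89,"r":15,"yz":4}
After op 5 (add /r 12): {"pvn":89,"r":12,"yz":4}
Value at /pvn: 89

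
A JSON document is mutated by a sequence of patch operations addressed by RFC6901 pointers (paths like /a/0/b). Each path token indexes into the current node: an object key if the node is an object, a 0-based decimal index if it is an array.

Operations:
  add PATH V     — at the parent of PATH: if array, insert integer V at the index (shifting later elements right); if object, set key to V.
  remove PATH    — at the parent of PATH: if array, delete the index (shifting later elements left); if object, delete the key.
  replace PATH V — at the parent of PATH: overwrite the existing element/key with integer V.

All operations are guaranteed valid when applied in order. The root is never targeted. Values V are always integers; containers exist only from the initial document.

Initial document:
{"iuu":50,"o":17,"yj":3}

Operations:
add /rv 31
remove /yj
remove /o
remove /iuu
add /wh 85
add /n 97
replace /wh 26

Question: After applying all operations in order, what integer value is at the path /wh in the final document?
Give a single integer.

After op 1 (add /rv 31): {"iuu":50,"o":17,"rv":31,"yj":3}
After op 2 (remove /yj): {"iuu":50,"o":17,"rv":31}
After op 3 (remove /o): {"iuu":50,"rv":31}
After op 4 (remove /iuu): {"rv":31}
After op 5 (add /wh 85): {"rv":31,"wh":85}
After op 6 (add /n 97): {"n":97,"rv":31,"wh":85}
After op 7 (replace /wh 26): {"n":97,"rv":31,"wh":26}
Value at /wh: 26

Answer: 26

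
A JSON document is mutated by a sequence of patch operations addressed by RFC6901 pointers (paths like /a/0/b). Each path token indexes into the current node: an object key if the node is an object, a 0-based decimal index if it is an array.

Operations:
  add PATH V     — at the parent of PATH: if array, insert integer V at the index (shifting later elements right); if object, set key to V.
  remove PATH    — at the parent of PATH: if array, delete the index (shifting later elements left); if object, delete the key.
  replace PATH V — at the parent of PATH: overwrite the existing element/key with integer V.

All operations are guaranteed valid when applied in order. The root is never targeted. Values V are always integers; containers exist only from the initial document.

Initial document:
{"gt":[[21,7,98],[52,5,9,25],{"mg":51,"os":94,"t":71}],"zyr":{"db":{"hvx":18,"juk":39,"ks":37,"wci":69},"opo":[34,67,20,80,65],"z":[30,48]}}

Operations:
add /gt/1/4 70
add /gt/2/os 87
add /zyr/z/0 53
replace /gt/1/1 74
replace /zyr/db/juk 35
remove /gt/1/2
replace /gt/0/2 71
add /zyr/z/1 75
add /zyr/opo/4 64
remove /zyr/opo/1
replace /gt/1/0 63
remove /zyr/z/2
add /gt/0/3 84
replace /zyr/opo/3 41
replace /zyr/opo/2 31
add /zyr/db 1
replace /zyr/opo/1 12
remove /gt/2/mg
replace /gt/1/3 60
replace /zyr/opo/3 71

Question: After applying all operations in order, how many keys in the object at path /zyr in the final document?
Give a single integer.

Answer: 3

Derivation:
After op 1 (add /gt/1/4 70): {"gt":[[21,7,98],[52,5,9,25,70],{"mg":51,"os":94,"t":71}],"zyr":{"db":{"hvx":18,"juk":39,"ks":37,"wci":69},"opo":[34,67,20,80,65],"z":[30,48]}}
After op 2 (add /gt/2/os 87): {"gt":[[21,7,98],[52,5,9,25,70],{"mg":51,"os":87,"t":71}],"zyr":{"db":{"hvx":18,"juk":39,"ks":37,"wci":69},"opo":[34,67,20,80,65],"z":[30,48]}}
After op 3 (add /zyr/z/0 53): {"gt":[[21,7,98],[52,5,9,25,70],{"mg":51,"os":87,"t":71}],"zyr":{"db":{"hvx":18,"juk":39,"ks":37,"wci":69},"opo":[34,67,20,80,65],"z":[53,30,48]}}
After op 4 (replace /gt/1/1 74): {"gt":[[21,7,98],[52,74,9,25,70],{"mg":51,"os":87,"t":71}],"zyr":{"db":{"hvx":18,"juk":39,"ks":37,"wci":69},"opo":[34,67,20,80,65],"z":[53,30,48]}}
After op 5 (replace /zyr/db/juk 35): {"gt":[[21,7,98],[52,74,9,25,70],{"mg":51,"os":87,"t":71}],"zyr":{"db":{"hvx":18,"juk":35,"ks":37,"wci":69},"opo":[34,67,20,80,65],"z":[53,30,48]}}
After op 6 (remove /gt/1/2): {"gt":[[21,7,98],[52,74,25,70],{"mg":51,"os":87,"t":71}],"zyr":{"db":{"hvx":18,"juk":35,"ks":37,"wci":69},"opo":[34,67,20,80,65],"z":[53,30,48]}}
After op 7 (replace /gt/0/2 71): {"gt":[[21,7,71],[52,74,25,70],{"mg":51,"os":87,"t":71}],"zyr":{"db":{"hvx":18,"juk":35,"ks":37,"wci":69},"opo":[34,67,20,80,65],"z":[53,30,48]}}
After op 8 (add /zyr/z/1 75): {"gt":[[21,7,71],[52,74,25,70],{"mg":51,"os":87,"t":71}],"zyr":{"db":{"hvx":18,"juk":35,"ks":37,"wci":69},"opo":[34,67,20,80,65],"z":[53,75,30,48]}}
After op 9 (add /zyr/opo/4 64): {"gt":[[21,7,71],[52,74,25,70],{"mg":51,"os":87,"t":71}],"zyr":{"db":{"hvx":18,"juk":35,"ks":37,"wci":69},"opo":[34,67,20,80,64,65],"z":[53,75,30,48]}}
After op 10 (remove /zyr/opo/1): {"gt":[[21,7,71],[52,74,25,70],{"mg":51,"os":87,"t":71}],"zyr":{"db":{"hvx":18,"juk":35,"ks":37,"wci":69},"opo":[34,20,80,64,65],"z":[53,75,30,48]}}
After op 11 (replace /gt/1/0 63): {"gt":[[21,7,71],[63,74,25,70],{"mg":51,"os":87,"t":71}],"zyr":{"db":{"hvx":18,"juk":35,"ks":37,"wci":69},"opo":[34,20,80,64,65],"z":[53,75,30,48]}}
After op 12 (remove /zyr/z/2): {"gt":[[21,7,71],[63,74,25,70],{"mg":51,"os":87,"t":71}],"zyr":{"db":{"hvx":18,"juk":35,"ks":37,"wci":69},"opo":[34,20,80,64,65],"z":[53,75,48]}}
After op 13 (add /gt/0/3 84): {"gt":[[21,7,71,84],[63,74,25,70],{"mg":51,"os":87,"t":71}],"zyr":{"db":{"hvx":18,"juk":35,"ks":37,"wci":69},"opo":[34,20,80,64,65],"z":[53,75,48]}}
After op 14 (replace /zyr/opo/3 41): {"gt":[[21,7,71,84],[63,74,25,70],{"mg":51,"os":87,"t":71}],"zyr":{"db":{"hvx":18,"juk":35,"ks":37,"wci":69},"opo":[34,20,80,41,65],"z":[53,75,48]}}
After op 15 (replace /zyr/opo/2 31): {"gt":[[21,7,71,84],[63,74,25,70],{"mg":51,"os":87,"t":71}],"zyr":{"db":{"hvx":18,"juk":35,"ks":37,"wci":69},"opo":[34,20,31,41,65],"z":[53,75,48]}}
After op 16 (add /zyr/db 1): {"gt":[[21,7,71,84],[63,74,25,70],{"mg":51,"os":87,"t":71}],"zyr":{"db":1,"opo":[34,20,31,41,65],"z":[53,75,48]}}
After op 17 (replace /zyr/opo/1 12): {"gt":[[21,7,71,84],[63,74,25,70],{"mg":51,"os":87,"t":71}],"zyr":{"db":1,"opo":[34,12,31,41,65],"z":[53,75,48]}}
After op 18 (remove /gt/2/mg): {"gt":[[21,7,71,84],[63,74,25,70],{"os":87,"t":71}],"zyr":{"db":1,"opo":[34,12,31,41,65],"z":[53,75,48]}}
After op 19 (replace /gt/1/3 60): {"gt":[[21,7,71,84],[63,74,25,60],{"os":87,"t":71}],"zyr":{"db":1,"opo":[34,12,31,41,65],"z":[53,75,48]}}
After op 20 (replace /zyr/opo/3 71): {"gt":[[21,7,71,84],[63,74,25,60],{"os":87,"t":71}],"zyr":{"db":1,"opo":[34,12,31,71,65],"z":[53,75,48]}}
Size at path /zyr: 3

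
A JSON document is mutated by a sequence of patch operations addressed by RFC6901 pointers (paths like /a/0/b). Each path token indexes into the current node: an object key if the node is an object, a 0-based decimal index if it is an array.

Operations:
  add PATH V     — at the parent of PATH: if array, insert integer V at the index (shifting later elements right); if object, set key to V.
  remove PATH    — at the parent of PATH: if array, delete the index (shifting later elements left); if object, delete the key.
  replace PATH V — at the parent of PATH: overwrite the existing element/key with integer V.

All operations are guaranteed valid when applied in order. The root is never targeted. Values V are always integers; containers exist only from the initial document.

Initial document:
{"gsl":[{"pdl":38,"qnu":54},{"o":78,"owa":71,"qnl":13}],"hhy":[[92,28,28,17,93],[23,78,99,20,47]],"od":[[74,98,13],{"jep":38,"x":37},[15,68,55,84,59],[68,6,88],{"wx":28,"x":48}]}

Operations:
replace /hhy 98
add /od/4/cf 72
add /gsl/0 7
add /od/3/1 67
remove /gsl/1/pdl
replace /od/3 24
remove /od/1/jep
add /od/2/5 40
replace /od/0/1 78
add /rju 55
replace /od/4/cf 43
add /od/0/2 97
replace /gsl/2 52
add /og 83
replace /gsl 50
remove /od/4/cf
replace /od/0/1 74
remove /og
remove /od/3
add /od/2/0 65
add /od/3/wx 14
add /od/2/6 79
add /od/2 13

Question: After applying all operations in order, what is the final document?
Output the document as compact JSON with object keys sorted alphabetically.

After op 1 (replace /hhy 98): {"gsl":[{"pdl":38,"qnu":54},{"o":78,"owa":71,"qnl":13}],"hhy":98,"od":[[74,98,13],{"jep":38,"x":37},[15,68,55,84,59],[68,6,88],{"wx":28,"x":48}]}
After op 2 (add /od/4/cf 72): {"gsl":[{"pdl":38,"qnu":54},{"o":78,"owa":71,"qnl":13}],"hhy":98,"od":[[74,98,13],{"jep":38,"x":37},[15,68,55,84,59],[68,6,88],{"cf":72,"wx":28,"x":48}]}
After op 3 (add /gsl/0 7): {"gsl":[7,{"pdl":38,"qnu":54},{"o":78,"owa":71,"qnl":13}],"hhy":98,"od":[[74,98,13],{"jep":38,"x":37},[15,68,55,84,59],[68,6,88],{"cf":72,"wx":28,"x":48}]}
After op 4 (add /od/3/1 67): {"gsl":[7,{"pdl":38,"qnu":54},{"o":78,"owa":71,"qnl":13}],"hhy":98,"od":[[74,98,13],{"jep":38,"x":37},[15,68,55,84,59],[68,67,6,88],{"cf":72,"wx":28,"x":48}]}
After op 5 (remove /gsl/1/pdl): {"gsl":[7,{"qnu":54},{"o":78,"owa":71,"qnl":13}],"hhy":98,"od":[[74,98,13],{"jep":38,"x":37},[15,68,55,84,59],[68,67,6,88],{"cf":72,"wx":28,"x":48}]}
After op 6 (replace /od/3 24): {"gsl":[7,{"qnu":54},{"o":78,"owa":71,"qnl":13}],"hhy":98,"od":[[74,98,13],{"jep":38,"x":37},[15,68,55,84,59],24,{"cf":72,"wx":28,"x":48}]}
After op 7 (remove /od/1/jep): {"gsl":[7,{"qnu":54},{"o":78,"owa":71,"qnl":13}],"hhy":98,"od":[[74,98,13],{"x":37},[15,68,55,84,59],24,{"cf":72,"wx":28,"x":48}]}
After op 8 (add /od/2/5 40): {"gsl":[7,{"qnu":54},{"o":78,"owa":71,"qnl":13}],"hhy":98,"od":[[74,98,13],{"x":37},[15,68,55,84,59,40],24,{"cf":72,"wx":28,"x":48}]}
After op 9 (replace /od/0/1 78): {"gsl":[7,{"qnu":54},{"o":78,"owa":71,"qnl":13}],"hhy":98,"od":[[74,78,13],{"x":37},[15,68,55,84,59,40],24,{"cf":72,"wx":28,"x":48}]}
After op 10 (add /rju 55): {"gsl":[7,{"qnu":54},{"o":78,"owa":71,"qnl":13}],"hhy":98,"od":[[74,78,13],{"x":37},[15,68,55,84,59,40],24,{"cf":72,"wx":28,"x":48}],"rju":55}
After op 11 (replace /od/4/cf 43): {"gsl":[7,{"qnu":54},{"o":78,"owa":71,"qnl":13}],"hhy":98,"od":[[74,78,13],{"x":37},[15,68,55,84,59,40],24,{"cf":43,"wx":28,"x":48}],"rju":55}
After op 12 (add /od/0/2 97): {"gsl":[7,{"qnu":54},{"o":78,"owa":71,"qnl":13}],"hhy":98,"od":[[74,78,97,13],{"x":37},[15,68,55,84,59,40],24,{"cf":43,"wx":28,"x":48}],"rju":55}
After op 13 (replace /gsl/2 52): {"gsl":[7,{"qnu":54},52],"hhy":98,"od":[[74,78,97,13],{"x":37},[15,68,55,84,59,40],24,{"cf":43,"wx":28,"x":48}],"rju":55}
After op 14 (add /og 83): {"gsl":[7,{"qnu":54},52],"hhy":98,"od":[[74,78,97,13],{"x":37},[15,68,55,84,59,40],24,{"cf":43,"wx":28,"x":48}],"og":83,"rju":55}
After op 15 (replace /gsl 50): {"gsl":50,"hhy":98,"od":[[74,78,97,13],{"x":37},[15,68,55,84,59,40],24,{"cf":43,"wx":28,"x":48}],"og":83,"rju":55}
After op 16 (remove /od/4/cf): {"gsl":50,"hhy":98,"od":[[74,78,97,13],{"x":37},[15,68,55,84,59,40],24,{"wx":28,"x":48}],"og":83,"rju":55}
After op 17 (replace /od/0/1 74): {"gsl":50,"hhy":98,"od":[[74,74,97,13],{"x":37},[15,68,55,84,59,40],24,{"wx":28,"x":48}],"og":83,"rju":55}
After op 18 (remove /og): {"gsl":50,"hhy":98,"od":[[74,74,97,13],{"x":37},[15,68,55,84,59,40],24,{"wx":28,"x":48}],"rju":55}
After op 19 (remove /od/3): {"gsl":50,"hhy":98,"od":[[74,74,97,13],{"x":37},[15,68,55,84,59,40],{"wx":28,"x":48}],"rju":55}
After op 20 (add /od/2/0 65): {"gsl":50,"hhy":98,"od":[[74,74,97,13],{"x":37},[65,15,68,55,84,59,40],{"wx":28,"x":48}],"rju":55}
After op 21 (add /od/3/wx 14): {"gsl":50,"hhy":98,"od":[[74,74,97,13],{"x":37},[65,15,68,55,84,59,40],{"wx":14,"x":48}],"rju":55}
After op 22 (add /od/2/6 79): {"gsl":50,"hhy":98,"od":[[74,74,97,13],{"x":37},[65,15,68,55,84,59,79,40],{"wx":14,"x":48}],"rju":55}
After op 23 (add /od/2 13): {"gsl":50,"hhy":98,"od":[[74,74,97,13],{"x":37},13,[65,15,68,55,84,59,79,40],{"wx":14,"x":48}],"rju":55}

Answer: {"gsl":50,"hhy":98,"od":[[74,74,97,13],{"x":37},13,[65,15,68,55,84,59,79,40],{"wx":14,"x":48}],"rju":55}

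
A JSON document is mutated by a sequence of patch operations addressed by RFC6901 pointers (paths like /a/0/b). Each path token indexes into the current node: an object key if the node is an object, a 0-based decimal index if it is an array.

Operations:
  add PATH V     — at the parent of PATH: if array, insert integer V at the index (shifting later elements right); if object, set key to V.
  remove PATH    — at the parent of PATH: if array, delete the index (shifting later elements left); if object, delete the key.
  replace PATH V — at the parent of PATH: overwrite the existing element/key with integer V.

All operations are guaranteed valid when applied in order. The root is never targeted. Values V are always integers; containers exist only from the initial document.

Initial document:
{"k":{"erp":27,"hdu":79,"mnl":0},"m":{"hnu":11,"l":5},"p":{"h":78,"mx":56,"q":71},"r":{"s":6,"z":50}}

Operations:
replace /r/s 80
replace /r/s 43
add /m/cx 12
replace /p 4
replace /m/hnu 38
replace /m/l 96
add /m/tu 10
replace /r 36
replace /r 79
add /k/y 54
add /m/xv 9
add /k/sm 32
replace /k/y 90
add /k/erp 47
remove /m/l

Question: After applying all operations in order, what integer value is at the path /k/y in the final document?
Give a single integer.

After op 1 (replace /r/s 80): {"k":{"erp":27,"hdu":79,"mnl":0},"m":{"hnu":11,"l":5},"p":{"h":78,"mx":56,"q":71},"r":{"s":80,"z":50}}
After op 2 (replace /r/s 43): {"k":{"erp":27,"hdu":79,"mnl":0},"m":{"hnu":11,"l":5},"p":{"h":78,"mx":56,"q":71},"r":{"s":43,"z":50}}
After op 3 (add /m/cx 12): {"k":{"erp":27,"hdu":79,"mnl":0},"m":{"cx":12,"hnu":11,"l":5},"p":{"h":78,"mx":56,"q":71},"r":{"s":43,"z":50}}
After op 4 (replace /p 4): {"k":{"erp":27,"hdu":79,"mnl":0},"m":{"cx":12,"hnu":11,"l":5},"p":4,"r":{"s":43,"z":50}}
After op 5 (replace /m/hnu 38): {"k":{"erp":27,"hdu":79,"mnl":0},"m":{"cx":12,"hnu":38,"l":5},"p":4,"r":{"s":43,"z":50}}
After op 6 (replace /m/l 96): {"k":{"erp":27,"hdu":79,"mnl":0},"m":{"cx":12,"hnu":38,"l":96},"p":4,"r":{"s":43,"z":50}}
After op 7 (add /m/tu 10): {"k":{"erp":27,"hdu":79,"mnl":0},"m":{"cx":12,"hnu":38,"l":96,"tu":10},"p":4,"r":{"s":43,"z":50}}
After op 8 (replace /r 36): {"k":{"erp":27,"hdu":79,"mnl":0},"m":{"cx":12,"hnu":38,"l":96,"tu":10},"p":4,"r":36}
After op 9 (replace /r 79): {"k":{"erp":27,"hdu":79,"mnl":0},"m":{"cx":12,"hnu":38,"l":96,"tu":10},"p":4,"r":79}
After op 10 (add /k/y 54): {"k":{"erp":27,"hdu":79,"mnl":0,"y":54},"m":{"cx":12,"hnu":38,"l":96,"tu":10},"p":4,"r":79}
After op 11 (add /m/xv 9): {"k":{"erp":27,"hdu":79,"mnl":0,"y":54},"m":{"cx":12,"hnu":38,"l":96,"tu":10,"xv":9},"p":4,"r":79}
After op 12 (add /k/sm 32): {"k":{"erp":27,"hdu":79,"mnl":0,"sm":32,"y":54},"m":{"cx":12,"hnu":38,"l":96,"tu":10,"xv":9},"p":4,"r":79}
After op 13 (replace /k/y 90): {"k":{"erp":27,"hdu":79,"mnl":0,"sm":32,"y":90},"m":{"cx":12,"hnu":38,"l":96,"tu":10,"xv":9},"p":4,"r":79}
After op 14 (add /k/erp 47): {"k":{"erp":47,"hdu":79,"mnl":0,"sm":32,"y":90},"m":{"cx":12,"hnu":38,"l":96,"tu":10,"xv":9},"p":4,"r":79}
After op 15 (remove /m/l): {"k":{"erp":47,"hdu":79,"mnl":0,"sm":32,"y":90},"m":{"cx":12,"hnu":38,"tu":10,"xv":9},"p":4,"r":79}
Value at /k/y: 90

Answer: 90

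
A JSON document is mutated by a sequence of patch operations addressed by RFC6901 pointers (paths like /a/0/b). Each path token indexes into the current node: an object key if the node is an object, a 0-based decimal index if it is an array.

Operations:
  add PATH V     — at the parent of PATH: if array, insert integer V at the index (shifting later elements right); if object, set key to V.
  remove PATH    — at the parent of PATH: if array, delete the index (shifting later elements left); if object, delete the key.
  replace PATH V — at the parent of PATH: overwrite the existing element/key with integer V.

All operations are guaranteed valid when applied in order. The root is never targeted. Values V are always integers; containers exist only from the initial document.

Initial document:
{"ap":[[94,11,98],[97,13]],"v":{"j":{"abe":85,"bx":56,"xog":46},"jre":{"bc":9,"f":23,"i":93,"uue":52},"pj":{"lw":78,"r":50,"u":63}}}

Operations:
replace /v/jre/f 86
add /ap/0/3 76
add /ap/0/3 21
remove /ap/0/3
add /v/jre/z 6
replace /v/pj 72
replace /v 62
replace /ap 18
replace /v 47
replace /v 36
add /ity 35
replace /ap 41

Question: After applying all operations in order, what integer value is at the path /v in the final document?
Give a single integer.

Answer: 36

Derivation:
After op 1 (replace /v/jre/f 86): {"ap":[[94,11,98],[97,13]],"v":{"j":{"abe":85,"bx":56,"xog":46},"jre":{"bc":9,"f":86,"i":93,"uue":52},"pj":{"lw":78,"r":50,"u":63}}}
After op 2 (add /ap/0/3 76): {"ap":[[94,11,98,76],[97,13]],"v":{"j":{"abe":85,"bx":56,"xog":46},"jre":{"bc":9,"f":86,"i":93,"uue":52},"pj":{"lw":78,"r":50,"u":63}}}
After op 3 (add /ap/0/3 21): {"ap":[[94,11,98,21,76],[97,13]],"v":{"j":{"abe":85,"bx":56,"xog":46},"jre":{"bc":9,"f":86,"i":93,"uue":52},"pj":{"lw":78,"r":50,"u":63}}}
After op 4 (remove /ap/0/3): {"ap":[[94,11,98,76],[97,13]],"v":{"j":{"abe":85,"bx":56,"xog":46},"jre":{"bc":9,"f":86,"i":93,"uue":52},"pj":{"lw":78,"r":50,"u":63}}}
After op 5 (add /v/jre/z 6): {"ap":[[94,11,98,76],[97,13]],"v":{"j":{"abe":85,"bx":56,"xog":46},"jre":{"bc":9,"f":86,"i":93,"uue":52,"z":6},"pj":{"lw":78,"r":50,"u":63}}}
After op 6 (replace /v/pj 72): {"ap":[[94,11,98,76],[97,13]],"v":{"j":{"abe":85,"bx":56,"xog":46},"jre":{"bc":9,"f":86,"i":93,"uue":52,"z":6},"pj":72}}
After op 7 (replace /v 62): {"ap":[[94,11,98,76],[97,13]],"v":62}
After op 8 (replace /ap 18): {"ap":18,"v":62}
After op 9 (replace /v 47): {"ap":18,"v":47}
After op 10 (replace /v 36): {"ap":18,"v":36}
After op 11 (add /ity 35): {"ap":18,"ity":35,"v":36}
After op 12 (replace /ap 41): {"ap":41,"ity":35,"v":36}
Value at /v: 36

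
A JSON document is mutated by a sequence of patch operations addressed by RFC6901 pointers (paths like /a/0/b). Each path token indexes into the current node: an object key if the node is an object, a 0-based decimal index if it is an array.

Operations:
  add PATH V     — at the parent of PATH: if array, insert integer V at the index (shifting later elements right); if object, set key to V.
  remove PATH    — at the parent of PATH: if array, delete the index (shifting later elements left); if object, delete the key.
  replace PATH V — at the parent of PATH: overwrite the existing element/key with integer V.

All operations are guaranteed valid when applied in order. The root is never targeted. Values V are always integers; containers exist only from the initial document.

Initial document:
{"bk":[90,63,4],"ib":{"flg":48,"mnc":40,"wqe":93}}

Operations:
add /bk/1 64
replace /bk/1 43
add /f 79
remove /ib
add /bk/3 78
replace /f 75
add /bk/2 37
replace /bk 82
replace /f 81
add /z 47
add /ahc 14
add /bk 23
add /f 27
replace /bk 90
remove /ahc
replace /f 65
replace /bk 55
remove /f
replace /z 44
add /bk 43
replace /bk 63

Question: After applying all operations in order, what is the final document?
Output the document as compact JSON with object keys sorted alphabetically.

After op 1 (add /bk/1 64): {"bk":[90,64,63,4],"ib":{"flg":48,"mnc":40,"wqe":93}}
After op 2 (replace /bk/1 43): {"bk":[90,43,63,4],"ib":{"flg":48,"mnc":40,"wqe":93}}
After op 3 (add /f 79): {"bk":[90,43,63,4],"f":79,"ib":{"flg":48,"mnc":40,"wqe":93}}
After op 4 (remove /ib): {"bk":[90,43,63,4],"f":79}
After op 5 (add /bk/3 78): {"bk":[90,43,63,78,4],"f":79}
After op 6 (replace /f 75): {"bk":[90,43,63,78,4],"f":75}
After op 7 (add /bk/2 37): {"bk":[90,43,37,63,78,4],"f":75}
After op 8 (replace /bk 82): {"bk":82,"f":75}
After op 9 (replace /f 81): {"bk":82,"f":81}
After op 10 (add /z 47): {"bk":82,"f":81,"z":47}
After op 11 (add /ahc 14): {"ahc":14,"bk":82,"f":81,"z":47}
After op 12 (add /bk 23): {"ahc":14,"bk":23,"f":81,"z":47}
After op 13 (add /f 27): {"ahc":14,"bk":23,"f":27,"z":47}
After op 14 (replace /bk 90): {"ahc":14,"bk":90,"f":27,"z":47}
After op 15 (remove /ahc): {"bk":90,"f":27,"z":47}
After op 16 (replace /f 65): {"bk":90,"f":65,"z":47}
After op 17 (replace /bk 55): {"bk":55,"f":65,"z":47}
After op 18 (remove /f): {"bk":55,"z":47}
After op 19 (replace /z 44): {"bk":55,"z":44}
After op 20 (add /bk 43): {"bk":43,"z":44}
After op 21 (replace /bk 63): {"bk":63,"z":44}

Answer: {"bk":63,"z":44}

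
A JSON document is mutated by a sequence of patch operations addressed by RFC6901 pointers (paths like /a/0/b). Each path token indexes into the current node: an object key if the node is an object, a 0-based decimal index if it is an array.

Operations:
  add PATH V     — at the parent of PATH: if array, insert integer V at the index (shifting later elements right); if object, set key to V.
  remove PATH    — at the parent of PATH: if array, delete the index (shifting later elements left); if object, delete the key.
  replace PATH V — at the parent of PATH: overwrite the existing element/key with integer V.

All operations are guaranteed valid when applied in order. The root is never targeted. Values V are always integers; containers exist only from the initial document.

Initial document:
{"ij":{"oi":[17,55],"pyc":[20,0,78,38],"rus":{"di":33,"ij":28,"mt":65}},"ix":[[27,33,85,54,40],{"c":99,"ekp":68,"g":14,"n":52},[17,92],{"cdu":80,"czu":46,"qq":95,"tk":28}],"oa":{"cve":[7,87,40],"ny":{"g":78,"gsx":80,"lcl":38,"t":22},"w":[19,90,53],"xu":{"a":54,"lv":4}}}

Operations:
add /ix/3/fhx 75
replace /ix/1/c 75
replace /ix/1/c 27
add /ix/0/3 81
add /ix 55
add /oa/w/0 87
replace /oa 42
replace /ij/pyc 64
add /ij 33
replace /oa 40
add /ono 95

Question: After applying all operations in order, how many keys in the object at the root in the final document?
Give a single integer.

After op 1 (add /ix/3/fhx 75): {"ij":{"oi":[17,55],"pyc":[20,0,78,38],"rus":{"di":33,"ij":28,"mt":65}},"ix":[[27,33,85,54,40],{"c":99,"ekp":68,"g":14,"n":52},[17,92],{"cdu":80,"czu":46,"fhx":75,"qq":95,"tk":28}],"oa":{"cve":[7,87,40],"ny":{"g":78,"gsx":80,"lcl":38,"t":22},"w":[19,90,53],"xu":{"a":54,"lv":4}}}
After op 2 (replace /ix/1/c 75): {"ij":{"oi":[17,55],"pyc":[20,0,78,38],"rus":{"di":33,"ij":28,"mt":65}},"ix":[[27,33,85,54,40],{"c":75,"ekp":68,"g":14,"n":52},[17,92],{"cdu":80,"czu":46,"fhx":75,"qq":95,"tk":28}],"oa":{"cve":[7,87,40],"ny":{"g":78,"gsx":80,"lcl":38,"t":22},"w":[19,90,53],"xu":{"a":54,"lv":4}}}
After op 3 (replace /ix/1/c 27): {"ij":{"oi":[17,55],"pyc":[20,0,78,38],"rus":{"di":33,"ij":28,"mt":65}},"ix":[[27,33,85,54,40],{"c":27,"ekp":68,"g":14,"n":52},[17,92],{"cdu":80,"czu":46,"fhx":75,"qq":95,"tk":28}],"oa":{"cve":[7,87,40],"ny":{"g":78,"gsx":80,"lcl":38,"t":22},"w":[19,90,53],"xu":{"a":54,"lv":4}}}
After op 4 (add /ix/0/3 81): {"ij":{"oi":[17,55],"pyc":[20,0,78,38],"rus":{"di":33,"ij":28,"mt":65}},"ix":[[27,33,85,81,54,40],{"c":27,"ekp":68,"g":14,"n":52},[17,92],{"cdu":80,"czu":46,"fhx":75,"qq":95,"tk":28}],"oa":{"cve":[7,87,40],"ny":{"g":78,"gsx":80,"lcl":38,"t":22},"w":[19,90,53],"xu":{"a":54,"lv":4}}}
After op 5 (add /ix 55): {"ij":{"oi":[17,55],"pyc":[20,0,78,38],"rus":{"di":33,"ij":28,"mt":65}},"ix":55,"oa":{"cve":[7,87,40],"ny":{"g":78,"gsx":80,"lcl":38,"t":22},"w":[19,90,53],"xu":{"a":54,"lv":4}}}
After op 6 (add /oa/w/0 87): {"ij":{"oi":[17,55],"pyc":[20,0,78,38],"rus":{"di":33,"ij":28,"mt":65}},"ix":55,"oa":{"cve":[7,87,40],"ny":{"g":78,"gsx":80,"lcl":38,"t":22},"w":[87,19,90,53],"xu":{"a":54,"lv":4}}}
After op 7 (replace /oa 42): {"ij":{"oi":[17,55],"pyc":[20,0,78,38],"rus":{"di":33,"ij":28,"mt":65}},"ix":55,"oa":42}
After op 8 (replace /ij/pyc 64): {"ij":{"oi":[17,55],"pyc":64,"rus":{"di":33,"ij":28,"mt":65}},"ix":55,"oa":42}
After op 9 (add /ij 33): {"ij":33,"ix":55,"oa":42}
After op 10 (replace /oa 40): {"ij":33,"ix":55,"oa":40}
After op 11 (add /ono 95): {"ij":33,"ix":55,"oa":40,"ono":95}
Size at the root: 4

Answer: 4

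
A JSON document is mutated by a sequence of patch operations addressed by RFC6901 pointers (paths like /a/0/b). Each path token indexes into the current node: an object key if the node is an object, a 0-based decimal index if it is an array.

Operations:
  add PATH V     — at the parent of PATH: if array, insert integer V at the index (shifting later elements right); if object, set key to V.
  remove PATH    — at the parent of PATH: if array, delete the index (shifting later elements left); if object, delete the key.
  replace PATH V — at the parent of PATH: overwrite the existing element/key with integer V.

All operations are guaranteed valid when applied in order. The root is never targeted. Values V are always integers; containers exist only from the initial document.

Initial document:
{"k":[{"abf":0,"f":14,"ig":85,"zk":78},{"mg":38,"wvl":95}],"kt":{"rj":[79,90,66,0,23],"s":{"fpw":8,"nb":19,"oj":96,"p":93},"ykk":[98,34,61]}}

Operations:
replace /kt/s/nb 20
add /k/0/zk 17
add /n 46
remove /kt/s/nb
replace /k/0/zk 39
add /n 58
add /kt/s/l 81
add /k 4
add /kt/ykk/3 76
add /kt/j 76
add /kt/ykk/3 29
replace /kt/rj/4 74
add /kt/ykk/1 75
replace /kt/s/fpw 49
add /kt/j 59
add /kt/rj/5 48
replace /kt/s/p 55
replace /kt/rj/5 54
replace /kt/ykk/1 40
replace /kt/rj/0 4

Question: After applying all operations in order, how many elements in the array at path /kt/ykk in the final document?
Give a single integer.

Answer: 6

Derivation:
After op 1 (replace /kt/s/nb 20): {"k":[{"abf":0,"f":14,"ig":85,"zk":78},{"mg":38,"wvl":95}],"kt":{"rj":[79,90,66,0,23],"s":{"fpw":8,"nb":20,"oj":96,"p":93},"ykk":[98,34,61]}}
After op 2 (add /k/0/zk 17): {"k":[{"abf":0,"f":14,"ig":85,"zk":17},{"mg":38,"wvl":95}],"kt":{"rj":[79,90,66,0,23],"s":{"fpw":8,"nb":20,"oj":96,"p":93},"ykk":[98,34,61]}}
After op 3 (add /n 46): {"k":[{"abf":0,"f":14,"ig":85,"zk":17},{"mg":38,"wvl":95}],"kt":{"rj":[79,90,66,0,23],"s":{"fpw":8,"nb":20,"oj":96,"p":93},"ykk":[98,34,61]},"n":46}
After op 4 (remove /kt/s/nb): {"k":[{"abf":0,"f":14,"ig":85,"zk":17},{"mg":38,"wvl":95}],"kt":{"rj":[79,90,66,0,23],"s":{"fpw":8,"oj":96,"p":93},"ykk":[98,34,61]},"n":46}
After op 5 (replace /k/0/zk 39): {"k":[{"abf":0,"f":14,"ig":85,"zk":39},{"mg":38,"wvl":95}],"kt":{"rj":[79,90,66,0,23],"s":{"fpw":8,"oj":96,"p":93},"ykk":[98,34,61]},"n":46}
After op 6 (add /n 58): {"k":[{"abf":0,"f":14,"ig":85,"zk":39},{"mg":38,"wvl":95}],"kt":{"rj":[79,90,66,0,23],"s":{"fpw":8,"oj":96,"p":93},"ykk":[98,34,61]},"n":58}
After op 7 (add /kt/s/l 81): {"k":[{"abf":0,"f":14,"ig":85,"zk":39},{"mg":38,"wvl":95}],"kt":{"rj":[79,90,66,0,23],"s":{"fpw":8,"l":81,"oj":96,"p":93},"ykk":[98,34,61]},"n":58}
After op 8 (add /k 4): {"k":4,"kt":{"rj":[79,90,66,0,23],"s":{"fpw":8,"l":81,"oj":96,"p":93},"ykk":[98,34,61]},"n":58}
After op 9 (add /kt/ykk/3 76): {"k":4,"kt":{"rj":[79,90,66,0,23],"s":{"fpw":8,"l":81,"oj":96,"p":93},"ykk":[98,34,61,76]},"n":58}
After op 10 (add /kt/j 76): {"k":4,"kt":{"j":76,"rj":[79,90,66,0,23],"s":{"fpw":8,"l":81,"oj":96,"p":93},"ykk":[98,34,61,76]},"n":58}
After op 11 (add /kt/ykk/3 29): {"k":4,"kt":{"j":76,"rj":[79,90,66,0,23],"s":{"fpw":8,"l":81,"oj":96,"p":93},"ykk":[98,34,61,29,76]},"n":58}
After op 12 (replace /kt/rj/4 74): {"k":4,"kt":{"j":76,"rj":[79,90,66,0,74],"s":{"fpw":8,"l":81,"oj":96,"p":93},"ykk":[98,34,61,29,76]},"n":58}
After op 13 (add /kt/ykk/1 75): {"k":4,"kt":{"j":76,"rj":[79,90,66,0,74],"s":{"fpw":8,"l":81,"oj":96,"p":93},"ykk":[98,75,34,61,29,76]},"n":58}
After op 14 (replace /kt/s/fpw 49): {"k":4,"kt":{"j":76,"rj":[79,90,66,0,74],"s":{"fpw":49,"l":81,"oj":96,"p":93},"ykk":[98,75,34,61,29,76]},"n":58}
After op 15 (add /kt/j 59): {"k":4,"kt":{"j":59,"rj":[79,90,66,0,74],"s":{"fpw":49,"l":81,"oj":96,"p":93},"ykk":[98,75,34,61,29,76]},"n":58}
After op 16 (add /kt/rj/5 48): {"k":4,"kt":{"j":59,"rj":[79,90,66,0,74,48],"s":{"fpw":49,"l":81,"oj":96,"p":93},"ykk":[98,75,34,61,29,76]},"n":58}
After op 17 (replace /kt/s/p 55): {"k":4,"kt":{"j":59,"rj":[79,90,66,0,74,48],"s":{"fpw":49,"l":81,"oj":96,"p":55},"ykk":[98,75,34,61,29,76]},"n":58}
After op 18 (replace /kt/rj/5 54): {"k":4,"kt":{"j":59,"rj":[79,90,66,0,74,54],"s":{"fpw":49,"l":81,"oj":96,"p":55},"ykk":[98,75,34,61,29,76]},"n":58}
After op 19 (replace /kt/ykk/1 40): {"k":4,"kt":{"j":59,"rj":[79,90,66,0,74,54],"s":{"fpw":49,"l":81,"oj":96,"p":55},"ykk":[98,40,34,61,29,76]},"n":58}
After op 20 (replace /kt/rj/0 4): {"k":4,"kt":{"j":59,"rj":[4,90,66,0,74,54],"s":{"fpw":49,"l":81,"oj":96,"p":55},"ykk":[98,40,34,61,29,76]},"n":58}
Size at path /kt/ykk: 6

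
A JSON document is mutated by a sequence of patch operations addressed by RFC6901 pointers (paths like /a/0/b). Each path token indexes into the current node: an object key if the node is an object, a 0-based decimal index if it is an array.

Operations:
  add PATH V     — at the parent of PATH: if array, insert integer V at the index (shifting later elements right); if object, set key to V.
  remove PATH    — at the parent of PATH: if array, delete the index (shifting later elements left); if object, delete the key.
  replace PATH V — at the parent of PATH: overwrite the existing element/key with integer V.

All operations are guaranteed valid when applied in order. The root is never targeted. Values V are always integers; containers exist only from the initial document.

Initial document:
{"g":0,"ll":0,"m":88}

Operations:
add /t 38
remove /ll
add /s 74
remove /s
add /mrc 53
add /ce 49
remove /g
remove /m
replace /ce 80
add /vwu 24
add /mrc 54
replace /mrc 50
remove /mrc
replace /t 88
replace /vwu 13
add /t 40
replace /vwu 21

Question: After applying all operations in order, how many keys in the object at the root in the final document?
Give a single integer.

After op 1 (add /t 38): {"g":0,"ll":0,"m":88,"t":38}
After op 2 (remove /ll): {"g":0,"m":88,"t":38}
After op 3 (add /s 74): {"g":0,"m":88,"s":74,"t":38}
After op 4 (remove /s): {"g":0,"m":88,"t":38}
After op 5 (add /mrc 53): {"g":0,"m":88,"mrc":53,"t":38}
After op 6 (add /ce 49): {"ce":49,"g":0,"m":88,"mrc":53,"t":38}
After op 7 (remove /g): {"ce":49,"m":88,"mrc":53,"t":38}
After op 8 (remove /m): {"ce":49,"mrc":53,"t":38}
After op 9 (replace /ce 80): {"ce":80,"mrc":53,"t":38}
After op 10 (add /vwu 24): {"ce":80,"mrc":53,"t":38,"vwu":24}
After op 11 (add /mrc 54): {"ce":80,"mrc":54,"t":38,"vwu":24}
After op 12 (replace /mrc 50): {"ce":80,"mrc":50,"t":38,"vwu":24}
After op 13 (remove /mrc): {"ce":80,"t":38,"vwu":24}
After op 14 (replace /t 88): {"ce":80,"t":88,"vwu":24}
After op 15 (replace /vwu 13): {"ce":80,"t":88,"vwu":13}
After op 16 (add /t 40): {"ce":80,"t":40,"vwu":13}
After op 17 (replace /vwu 21): {"ce":80,"t":40,"vwu":21}
Size at the root: 3

Answer: 3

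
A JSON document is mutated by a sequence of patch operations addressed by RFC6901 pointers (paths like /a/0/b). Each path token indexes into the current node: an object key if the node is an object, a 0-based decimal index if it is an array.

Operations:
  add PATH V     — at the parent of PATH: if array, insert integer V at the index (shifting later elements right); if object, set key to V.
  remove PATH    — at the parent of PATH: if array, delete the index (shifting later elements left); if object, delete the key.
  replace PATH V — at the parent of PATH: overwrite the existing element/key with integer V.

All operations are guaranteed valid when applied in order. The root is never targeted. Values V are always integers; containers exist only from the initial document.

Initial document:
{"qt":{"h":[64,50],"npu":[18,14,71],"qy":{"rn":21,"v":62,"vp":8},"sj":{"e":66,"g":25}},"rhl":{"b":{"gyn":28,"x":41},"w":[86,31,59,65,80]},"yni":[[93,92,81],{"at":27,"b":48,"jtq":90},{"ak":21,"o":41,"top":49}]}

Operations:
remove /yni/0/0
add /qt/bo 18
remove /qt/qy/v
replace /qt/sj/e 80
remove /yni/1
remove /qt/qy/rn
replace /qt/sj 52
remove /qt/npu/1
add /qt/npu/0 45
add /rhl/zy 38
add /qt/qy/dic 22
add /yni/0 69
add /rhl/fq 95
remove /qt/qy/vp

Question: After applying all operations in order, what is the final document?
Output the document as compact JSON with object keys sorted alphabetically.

After op 1 (remove /yni/0/0): {"qt":{"h":[64,50],"npu":[18,14,71],"qy":{"rn":21,"v":62,"vp":8},"sj":{"e":66,"g":25}},"rhl":{"b":{"gyn":28,"x":41},"w":[86,31,59,65,80]},"yni":[[92,81],{"at":27,"b":48,"jtq":90},{"ak":21,"o":41,"top":49}]}
After op 2 (add /qt/bo 18): {"qt":{"bo":18,"h":[64,50],"npu":[18,14,71],"qy":{"rn":21,"v":62,"vp":8},"sj":{"e":66,"g":25}},"rhl":{"b":{"gyn":28,"x":41},"w":[86,31,59,65,80]},"yni":[[92,81],{"at":27,"b":48,"jtq":90},{"ak":21,"o":41,"top":49}]}
After op 3 (remove /qt/qy/v): {"qt":{"bo":18,"h":[64,50],"npu":[18,14,71],"qy":{"rn":21,"vp":8},"sj":{"e":66,"g":25}},"rhl":{"b":{"gyn":28,"x":41},"w":[86,31,59,65,80]},"yni":[[92,81],{"at":27,"b":48,"jtq":90},{"ak":21,"o":41,"top":49}]}
After op 4 (replace /qt/sj/e 80): {"qt":{"bo":18,"h":[64,50],"npu":[18,14,71],"qy":{"rn":21,"vp":8},"sj":{"e":80,"g":25}},"rhl":{"b":{"gyn":28,"x":41},"w":[86,31,59,65,80]},"yni":[[92,81],{"at":27,"b":48,"jtq":90},{"ak":21,"o":41,"top":49}]}
After op 5 (remove /yni/1): {"qt":{"bo":18,"h":[64,50],"npu":[18,14,71],"qy":{"rn":21,"vp":8},"sj":{"e":80,"g":25}},"rhl":{"b":{"gyn":28,"x":41},"w":[86,31,59,65,80]},"yni":[[92,81],{"ak":21,"o":41,"top":49}]}
After op 6 (remove /qt/qy/rn): {"qt":{"bo":18,"h":[64,50],"npu":[18,14,71],"qy":{"vp":8},"sj":{"e":80,"g":25}},"rhl":{"b":{"gyn":28,"x":41},"w":[86,31,59,65,80]},"yni":[[92,81],{"ak":21,"o":41,"top":49}]}
After op 7 (replace /qt/sj 52): {"qt":{"bo":18,"h":[64,50],"npu":[18,14,71],"qy":{"vp":8},"sj":52},"rhl":{"b":{"gyn":28,"x":41},"w":[86,31,59,65,80]},"yni":[[92,81],{"ak":21,"o":41,"top":49}]}
After op 8 (remove /qt/npu/1): {"qt":{"bo":18,"h":[64,50],"npu":[18,71],"qy":{"vp":8},"sj":52},"rhl":{"b":{"gyn":28,"x":41},"w":[86,31,59,65,80]},"yni":[[92,81],{"ak":21,"o":41,"top":49}]}
After op 9 (add /qt/npu/0 45): {"qt":{"bo":18,"h":[64,50],"npu":[45,18,71],"qy":{"vp":8},"sj":52},"rhl":{"b":{"gyn":28,"x":41},"w":[86,31,59,65,80]},"yni":[[92,81],{"ak":21,"o":41,"top":49}]}
After op 10 (add /rhl/zy 38): {"qt":{"bo":18,"h":[64,50],"npu":[45,18,71],"qy":{"vp":8},"sj":52},"rhl":{"b":{"gyn":28,"x":41},"w":[86,31,59,65,80],"zy":38},"yni":[[92,81],{"ak":21,"o":41,"top":49}]}
After op 11 (add /qt/qy/dic 22): {"qt":{"bo":18,"h":[64,50],"npu":[45,18,71],"qy":{"dic":22,"vp":8},"sj":52},"rhl":{"b":{"gyn":28,"x":41},"w":[86,31,59,65,80],"zy":38},"yni":[[92,81],{"ak":21,"o":41,"top":49}]}
After op 12 (add /yni/0 69): {"qt":{"bo":18,"h":[64,50],"npu":[45,18,71],"qy":{"dic":22,"vp":8},"sj":52},"rhl":{"b":{"gyn":28,"x":41},"w":[86,31,59,65,80],"zy":38},"yni":[69,[92,81],{"ak":21,"o":41,"top":49}]}
After op 13 (add /rhl/fq 95): {"qt":{"bo":18,"h":[64,50],"npu":[45,18,71],"qy":{"dic":22,"vp":8},"sj":52},"rhl":{"b":{"gyn":28,"x":41},"fq":95,"w":[86,31,59,65,80],"zy":38},"yni":[69,[92,81],{"ak":21,"o":41,"top":49}]}
After op 14 (remove /qt/qy/vp): {"qt":{"bo":18,"h":[64,50],"npu":[45,18,71],"qy":{"dic":22},"sj":52},"rhl":{"b":{"gyn":28,"x":41},"fq":95,"w":[86,31,59,65,80],"zy":38},"yni":[69,[92,81],{"ak":21,"o":41,"top":49}]}

Answer: {"qt":{"bo":18,"h":[64,50],"npu":[45,18,71],"qy":{"dic":22},"sj":52},"rhl":{"b":{"gyn":28,"x":41},"fq":95,"w":[86,31,59,65,80],"zy":38},"yni":[69,[92,81],{"ak":21,"o":41,"top":49}]}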